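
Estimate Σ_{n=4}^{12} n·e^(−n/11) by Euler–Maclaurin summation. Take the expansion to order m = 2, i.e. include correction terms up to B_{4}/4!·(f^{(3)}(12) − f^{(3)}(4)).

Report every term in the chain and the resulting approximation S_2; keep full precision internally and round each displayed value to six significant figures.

∫_4^12 x·e^(−x/11) dx evaluates to 29.7133.
½[f(4) + f(12)] = ½[2.78058 + 4.03093] = 3.40575.
Running total after boundary: 33.1190.
Correction k=1: B_{2}/2! · (f^{(1)}(12) − f^{(1)}(4)) = 1/12 · (-0.0305374 − 0.442364) = -0.0394085.
Partial sum through k=1: 33.0796.
Correction k=2: B_{4}/4! · (f^{(3)}(12) − f^{(3)}(4)) = −1/720 · (0.00529987 − 0.0151459) = 1.36750e-05.

S_2 ≈ 33.0796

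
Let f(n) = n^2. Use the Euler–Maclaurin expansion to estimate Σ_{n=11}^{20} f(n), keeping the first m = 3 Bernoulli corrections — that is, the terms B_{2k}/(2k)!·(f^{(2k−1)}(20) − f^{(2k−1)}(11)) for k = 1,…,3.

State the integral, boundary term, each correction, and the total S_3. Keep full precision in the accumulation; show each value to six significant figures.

∫_11^20 x^2 dx evaluates to 2223.00.
Endpoint term: (f(11) + f(20))/2 = (121.000 + 400.000)/2 = 260.500.
So far: 2483.50.
Correction k=1: B_{2}/2! · (f^{(1)}(20) − f^{(1)}(11)) = 1/12 · (40.0000 − 22.0000) = 1.50000.
Partial sum through k=1: 2485.00.
Correction k=2: B_{4}/4! · (f^{(3)}(20) − f^{(3)}(11)) = −1/720 · (0.00000 − 0.00000) = 0.00000.
Partial sum through k=2: 2485.00.
Correction k=3: B_{6}/6! · (f^{(5)}(20) − f^{(5)}(11)) = 1/30240 · (0.00000 − 0.00000) = 0.00000.

S_3 ≈ 2485.00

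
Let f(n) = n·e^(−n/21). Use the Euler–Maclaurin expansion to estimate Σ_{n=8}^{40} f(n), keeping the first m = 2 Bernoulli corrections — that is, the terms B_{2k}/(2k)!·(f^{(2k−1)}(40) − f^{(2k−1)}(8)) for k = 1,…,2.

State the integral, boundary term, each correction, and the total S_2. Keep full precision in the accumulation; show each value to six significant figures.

∫_8^40 x·e^(−x/21) dx evaluates to 225.388.
Boundary: ½(f(8) + f(40)) = ½(5.46568 + 5.95432) = 5.71000.
So far: 231.098.
Correction k=1: B_{2}/2! · (f^{(1)}(40) − f^{(1)}(8)) = 1/12 · (-0.134681 − 0.422940) = -0.0464684.
Partial sum through k=1: 231.051.
Correction k=2: B_{4}/4! · (f^{(3)}(40) − f^{(3)}(8)) = −1/720 · (0.000369694 − 0.00405751) = 5.12196e-06.

S_2 ≈ 231.051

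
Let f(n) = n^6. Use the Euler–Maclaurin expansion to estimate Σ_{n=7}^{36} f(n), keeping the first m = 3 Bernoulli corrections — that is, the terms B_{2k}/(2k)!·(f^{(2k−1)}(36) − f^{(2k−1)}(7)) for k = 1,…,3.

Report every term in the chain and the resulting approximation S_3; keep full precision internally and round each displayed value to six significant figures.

The integral term ∫_7^36 x^6 dx = 1.11948e+10.
½[f(7) + f(36)] = ½[117649 + 2.17678e+09] = 1.08845e+09.
So far: 1.22832e+10.
k=1: B_{2}/(2)! × [f^{(1)}(36) − f^{(1)}(7)] = 1/12 × (3.62797e+08 − 100842) = 3.02247e+07.
Partial sum through k=1: 1.23134e+10.
k=2: B_{4}/(4)! × [f^{(3)}(36) − f^{(3)}(7)] = −1/720 × (5.59872e+06 − 41160.0) = -7718.83.
Partial sum through k=2: 1.23134e+10.
k=3: B_{6}/(6)! × [f^{(5)}(36) − f^{(5)}(7)] = 1/30240 × (25920.0 − 5040.00) = 0.690476.

S_3 ≈ 1.23134e+10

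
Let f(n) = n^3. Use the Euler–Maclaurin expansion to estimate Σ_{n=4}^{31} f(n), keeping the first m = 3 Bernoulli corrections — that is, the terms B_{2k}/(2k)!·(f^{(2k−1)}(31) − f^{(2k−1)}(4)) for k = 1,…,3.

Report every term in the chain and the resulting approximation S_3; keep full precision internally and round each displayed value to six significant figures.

The integral term ∫_4^31 x^3 dx = 230816.
Boundary: ½(f(4) + f(31)) = ½(64.0000 + 29791.0) = 14927.5.
Integral + boundary = 245744.
Order-1 term: 1/12 · (2883.00 − 48.0000) = 236.250.
After k=1: 245980.
Order-2 term: −1/720 · (6.00000 − 6.00000) = 0.00000.
After k=2: 245980.
Order-3 term: 1/30240 · (0.00000 − 0.00000) = 0.00000.

S_3 ≈ 245980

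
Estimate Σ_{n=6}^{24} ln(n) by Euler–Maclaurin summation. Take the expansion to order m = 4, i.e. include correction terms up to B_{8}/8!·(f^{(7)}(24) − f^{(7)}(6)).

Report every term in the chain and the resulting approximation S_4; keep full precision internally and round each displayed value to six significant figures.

∫_6^24 ln(x) dx evaluates to 47.5227.
Boundary: ½(f(6) + f(24)) = ½(1.79176 + 3.17805) = 2.48491.
Running total after boundary: 50.0076.
Order-1 term: 1/12 · (0.0416667 − 0.166667) = -0.0104167.
After k=1: 49.9972.
Order-2 term: −1/720 · (0.000144676 − 0.00925926) = 1.26591e-05.
After k=2: 49.9972.
Order-3 term: 1/30240 · (3.01408e-06 − 0.00308642) = -1.01964e-07.
After k=3: 49.9972.
Order-4 term: −1/1209600 · (1.56983e-07 − 0.00257202) = 2.12621e-09.

S_4 ≈ 49.9972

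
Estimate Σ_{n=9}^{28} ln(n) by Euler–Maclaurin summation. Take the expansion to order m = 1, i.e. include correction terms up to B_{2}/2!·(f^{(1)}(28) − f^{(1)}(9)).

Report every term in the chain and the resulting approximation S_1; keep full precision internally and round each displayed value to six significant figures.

∫_9^28 ln(x) dx evaluates to 54.5267.
Endpoint term: (f(9) + f(28))/2 = (2.19722 + 3.33220)/2 = 2.76471.
Integral + boundary = 57.2914.
k=1: B_{2}/(2)! × [f^{(1)}(28) − f^{(1)}(9)] = 1/12 × (0.0357143 − 0.111111) = -0.00628307.

S_1 ≈ 57.2851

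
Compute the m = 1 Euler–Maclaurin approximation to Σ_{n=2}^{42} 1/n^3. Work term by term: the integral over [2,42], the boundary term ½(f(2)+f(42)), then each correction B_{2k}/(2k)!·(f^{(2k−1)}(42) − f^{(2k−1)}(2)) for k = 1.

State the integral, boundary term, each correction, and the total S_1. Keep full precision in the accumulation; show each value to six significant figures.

Integral: ∫_2^42 1/x^3 dx = 0.124717.
Boundary: ½(f(2) + f(42)) = ½(0.125000 + 1.34975e-05) = 0.0625067.
Running total after boundary: 0.187223.
Correction k=1: B_{2}/2! · (f^{(1)}(42) − f^{(1)}(2)) = 1/12 · (-9.64104e-07 − (-0.187500)) = 0.0156249.

S_1 ≈ 0.202848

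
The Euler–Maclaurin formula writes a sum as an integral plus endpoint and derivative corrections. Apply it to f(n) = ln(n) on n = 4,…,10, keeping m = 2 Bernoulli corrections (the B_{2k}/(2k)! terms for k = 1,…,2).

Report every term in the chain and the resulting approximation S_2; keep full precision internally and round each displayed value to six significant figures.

S_2 ≈ 13.3127

The integral term ∫_4^10 ln(x) dx = 11.4807.
½[f(4) + f(10)] = ½[1.38629 + 2.30259] = 1.84444.
Integral + boundary = 13.3251.
Order-1 term: 1/12 · (0.100000 − 0.250000) = -0.0125000.
Partial sum through k=1: 13.3126.
Order-2 term: −1/720 · (0.00200000 − 0.0312500) = 4.06250e-05.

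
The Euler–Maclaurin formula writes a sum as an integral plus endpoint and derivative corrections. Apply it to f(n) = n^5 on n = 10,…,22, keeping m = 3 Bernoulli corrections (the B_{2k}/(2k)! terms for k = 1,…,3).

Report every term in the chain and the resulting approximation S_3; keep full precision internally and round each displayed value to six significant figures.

Integral: ∫_10^22 x^5 dx = 1.87300e+07.
Endpoint term: (f(10) + f(22))/2 = (100000 + 5.15363e+06)/2 = 2.62682e+06.
So far: 2.13568e+07.
k=1: B_{2}/(2)! × [f^{(1)}(22) − f^{(1)}(10)] = 1/12 × (1.17128e+06 − 50000.0) = 93440.0.
Running total after k=1: 2.14502e+07.
k=2: B_{4}/(4)! × [f^{(3)}(22) − f^{(3)}(10)] = −1/720 × (29040.0 − 6000.00) = -32.0000.
Running total after k=2: 2.14502e+07.
k=3: B_{6}/(6)! × [f^{(5)}(22) − f^{(5)}(10)] = 1/30240 × (120.000 − 120.000) = 0.00000.

S_3 ≈ 2.14502e+07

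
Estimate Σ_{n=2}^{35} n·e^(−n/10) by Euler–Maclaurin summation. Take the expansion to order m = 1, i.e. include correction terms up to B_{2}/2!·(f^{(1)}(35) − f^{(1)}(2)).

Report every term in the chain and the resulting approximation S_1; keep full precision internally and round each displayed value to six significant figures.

S_1 ≈ 85.9452

The integral term ∫_2^35 x·e^(−x/10) dx = 84.6589.
Boundary: ½(f(2) + f(35)) = ½(1.63746 + 1.05691) = 1.34718.
Running total after boundary: 86.0061.
Order-1 term: 1/12 · (-0.0754935 − 0.654985) = -0.0608732.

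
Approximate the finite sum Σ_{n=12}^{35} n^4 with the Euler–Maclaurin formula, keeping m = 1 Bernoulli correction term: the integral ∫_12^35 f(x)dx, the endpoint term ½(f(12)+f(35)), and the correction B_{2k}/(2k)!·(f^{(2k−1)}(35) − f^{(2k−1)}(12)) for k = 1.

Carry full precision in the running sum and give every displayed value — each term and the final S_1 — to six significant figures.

S_1 ≈ 1.12290e+07

The integral term ∫_12^35 x^4 dx = 1.04546e+07.
Boundary: ½(f(12) + f(35)) = ½(20736.0 + 1.50062e+06) = 760680.
Integral + boundary = 1.12153e+07.
Correction k=1: B_{2}/2! · (f^{(1)}(35) − f^{(1)}(12)) = 1/12 · (171500 − 6912.00) = 13715.7.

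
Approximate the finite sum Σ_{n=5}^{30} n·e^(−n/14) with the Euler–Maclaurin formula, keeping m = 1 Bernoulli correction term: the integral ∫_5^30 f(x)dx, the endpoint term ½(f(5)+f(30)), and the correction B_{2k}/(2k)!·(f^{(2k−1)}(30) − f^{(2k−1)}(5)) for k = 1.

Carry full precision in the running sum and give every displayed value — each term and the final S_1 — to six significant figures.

The integral term ∫_5^30 x·e^(−x/14) dx = 113.844.
Endpoint term: (f(5) + f(30))/2 = (3.49836 + 3.51957)/2 = 3.50897.
So far: 117.353.
Correction k=1: B_{2}/2! · (f^{(1)}(30) − f^{(1)}(5)) = 1/12 · (-0.134079 − 0.449789) = -0.0486557.

S_1 ≈ 117.305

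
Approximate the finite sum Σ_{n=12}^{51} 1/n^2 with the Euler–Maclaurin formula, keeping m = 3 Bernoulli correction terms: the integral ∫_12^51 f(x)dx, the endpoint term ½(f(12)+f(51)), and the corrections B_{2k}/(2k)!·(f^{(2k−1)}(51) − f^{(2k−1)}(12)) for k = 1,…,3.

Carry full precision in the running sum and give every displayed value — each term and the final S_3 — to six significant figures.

S_3 ≈ 0.0674850

Integral: ∫_12^51 1/x^2 dx = 0.0637255.
Boundary: ½(f(12) + f(51)) = ½(0.00694444 + 0.000384468) = 0.00366446.
Integral + boundary = 0.0673899.
Correction k=1: B_{2}/2! · (f^{(1)}(51) − f^{(1)}(12)) = 1/12 · (-1.50772e-05 − (-0.00115741)) = 9.51942e-05.
Running total after k=1: 0.0674851.
Correction k=2: B_{4}/4! · (f^{(3)}(51) − f^{(3)}(12)) = −1/720 · (-6.95601e-08 − (-9.64506e-05)) = -1.33863e-07.
Running total after k=2: 0.0674850.
Correction k=3: B_{6}/6! · (f^{(5)}(51) − f^{(5)}(12)) = 1/30240 · (-8.02308e-10 − (-2.00939e-05)) = 6.64454e-10.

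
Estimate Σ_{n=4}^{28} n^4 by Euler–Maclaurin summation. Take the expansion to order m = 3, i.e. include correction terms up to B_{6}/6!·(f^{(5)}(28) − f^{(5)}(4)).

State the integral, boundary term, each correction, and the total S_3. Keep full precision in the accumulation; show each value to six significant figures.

Integral: ∫_4^28 x^4 dx = 3.44187e+06.
Boundary: ½(f(4) + f(28)) = ½(256.000 + 614656) = 307456.
Integral + boundary = 3.74932e+06.
Order-1 term: 1/12 · (87808.0 − 256.000) = 7296.00.
Partial sum through k=1: 3.75662e+06.
Order-2 term: −1/720 · (672.000 − 96.0000) = -0.800000.
Partial sum through k=2: 3.75662e+06.
Order-3 term: 1/30240 · (0.00000 − 0.00000) = 0.00000.

S_3 ≈ 3.75662e+06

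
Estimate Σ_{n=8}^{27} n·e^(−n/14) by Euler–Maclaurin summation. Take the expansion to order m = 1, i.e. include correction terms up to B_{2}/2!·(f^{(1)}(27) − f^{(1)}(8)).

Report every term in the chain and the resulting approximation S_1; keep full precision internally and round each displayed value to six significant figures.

S_1 ≈ 94.6888

Integral: ∫_8^27 x·e^(−x/14) dx = 90.4990.
Endpoint term: (f(8) + f(27))/2 = (4.51774 + 3.92460)/2 = 4.22117.
Running total after boundary: 94.7202.
Correction k=1: B_{2}/2! · (f^{(1)}(27) − f^{(1)}(8)) = 1/12 · (-0.134973 − 0.242022) = -0.0314163.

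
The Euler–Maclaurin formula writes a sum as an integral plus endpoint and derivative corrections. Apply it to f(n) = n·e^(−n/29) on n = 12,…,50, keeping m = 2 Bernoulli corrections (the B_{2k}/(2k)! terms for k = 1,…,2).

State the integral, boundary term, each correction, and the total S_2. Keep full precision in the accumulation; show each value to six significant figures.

∫_12^50 x·e^(−x/29) dx evaluates to 377.546.
½[f(12) + f(50)] = ½[7.93365 + 8.91634] = 8.42499.
Integral + boundary = 385.971.
k=1: B_{2}/(2)! × [f^{(1)}(50) − f^{(1)}(12)] = 1/12 × (-0.129133 − 0.387563) = -0.0430581.
Partial sum through k=1: 385.928.
k=2: B_{4}/(4)! × [f^{(3)}(50) − f^{(3)}(12)] = −1/720 × (0.000270535 − 0.00203310) = 2.44801e-06.

S_2 ≈ 385.928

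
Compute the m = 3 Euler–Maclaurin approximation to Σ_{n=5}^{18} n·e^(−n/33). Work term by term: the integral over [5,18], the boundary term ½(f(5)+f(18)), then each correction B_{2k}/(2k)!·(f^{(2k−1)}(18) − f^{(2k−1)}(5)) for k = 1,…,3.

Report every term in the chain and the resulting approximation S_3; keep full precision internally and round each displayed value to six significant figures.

S_3 ≈ 109.589

∫_5^18 x·e^(−x/33) dx evaluates to 102.263.
½[f(5) + f(18)] = ½[4.29702 + 10.4324] = 7.36472.
So far: 109.628.
Correction k=1: B_{2}/2! · (f^{(1)}(18) − f^{(1)}(5)) = 1/12 · (0.263445 − 0.729192) = -0.0388123.
Running total after k=1: 109.589.
Correction k=2: B_{4}/4! · (f^{(3)}(18) − f^{(3)}(5)) = −1/720 · (0.00130634 − 0.00224794) = 1.30778e-06.
Running total after k=2: 109.589.
Correction k=3: B_{6}/6! · (f^{(5)}(18) − f^{(5)}(5)) = 1/30240 · (2.17701e-06 − 3.51357e-06) = -4.41984e-11.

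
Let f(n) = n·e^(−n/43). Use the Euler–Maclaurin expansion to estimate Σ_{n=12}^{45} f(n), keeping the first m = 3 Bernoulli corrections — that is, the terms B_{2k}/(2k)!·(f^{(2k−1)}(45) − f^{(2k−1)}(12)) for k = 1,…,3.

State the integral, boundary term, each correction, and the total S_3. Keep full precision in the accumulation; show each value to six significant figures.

S_3 ≈ 472.694

The integral term ∫_12^45 x·e^(−x/43) dx = 460.300.
½[f(12) + f(45)] = ½[9.07785 + 15.8022] = 12.4400.
Running total after boundary: 472.740.
Correction k=1: B_{2}/2! · (f^{(1)}(45) − f^{(1)}(12)) = 1/12 · (-0.0163331 − 0.545374) = -0.0468090.
Partial sum through k=1: 472.694.
Correction k=2: B_{4}/4! · (f^{(3)}(45) − f^{(3)}(12)) = −1/720 · (0.000371005 − 0.00111322) = 1.03086e-06.
Partial sum through k=2: 472.694.
Correction k=3: B_{6}/6! · (f^{(5)}(45) − f^{(5)}(12)) = 1/30240 · (4.06081e-07 − 1.04461e-06) = -2.11155e-11.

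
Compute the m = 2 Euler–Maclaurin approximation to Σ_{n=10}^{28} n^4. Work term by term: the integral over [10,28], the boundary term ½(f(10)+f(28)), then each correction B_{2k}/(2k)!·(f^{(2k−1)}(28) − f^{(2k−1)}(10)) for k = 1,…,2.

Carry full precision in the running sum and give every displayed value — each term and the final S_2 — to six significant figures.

∫_10^28 x^4 dx evaluates to 3.42207e+06.
Endpoint term: (f(10) + f(28))/2 = (10000.0 + 614656)/2 = 312328.
So far: 3.73440e+06.
Correction k=1: B_{2}/2! · (f^{(1)}(28) − f^{(1)}(10)) = 1/12 · (87808.0 − 4000.00) = 6984.00.
Partial sum through k=1: 3.74139e+06.
Correction k=2: B_{4}/4! · (f^{(3)}(28) − f^{(3)}(10)) = −1/720 · (672.000 − 240.000) = -0.600000.

S_2 ≈ 3.74138e+06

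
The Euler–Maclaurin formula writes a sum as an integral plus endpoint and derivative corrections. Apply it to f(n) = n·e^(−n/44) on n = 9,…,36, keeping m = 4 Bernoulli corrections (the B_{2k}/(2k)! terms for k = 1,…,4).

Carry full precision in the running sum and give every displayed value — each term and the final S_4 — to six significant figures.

S_4 ≈ 359.043

Integral: ∫_9^36 x·e^(−x/44) dx = 347.481.
½[f(9) + f(36)] = ½[7.33516 + 15.8844] = 11.6098.
So far: 359.090.
Order-1 term: 1/12 · (0.0802242 − 0.648310) = -0.0473404.
After k=1: 359.043.
Order-2 term: −1/720 · (0.000497258 − 0.00117683) = 9.43852e-07.
After k=2: 359.043.
Order-3 term: 1/30240 · (4.92292e-07 − 1.04276e-06) = -1.82035e-11.
After k=3: 359.043.
Order-4 term: −1/1209600 · (3.75897e-10 − 7.63255e-10) = 3.20237e-16.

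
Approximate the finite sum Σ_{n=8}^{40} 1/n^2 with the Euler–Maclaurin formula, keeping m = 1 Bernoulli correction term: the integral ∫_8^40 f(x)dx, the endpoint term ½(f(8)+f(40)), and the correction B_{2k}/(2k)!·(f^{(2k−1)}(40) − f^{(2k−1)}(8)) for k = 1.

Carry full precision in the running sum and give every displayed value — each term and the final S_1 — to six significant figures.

S_1 ≈ 0.108448

Integral: ∫_8^40 1/x^2 dx = 0.100000.
Endpoint term: (f(8) + f(40))/2 = (0.0156250 + 0.000625000)/2 = 0.00812500.
So far: 0.108125.
k=1: B_{2}/(2)! × [f^{(1)}(40) − f^{(1)}(8)] = 1/12 × (-3.12500e-05 − (-0.00390625)) = 0.000322917.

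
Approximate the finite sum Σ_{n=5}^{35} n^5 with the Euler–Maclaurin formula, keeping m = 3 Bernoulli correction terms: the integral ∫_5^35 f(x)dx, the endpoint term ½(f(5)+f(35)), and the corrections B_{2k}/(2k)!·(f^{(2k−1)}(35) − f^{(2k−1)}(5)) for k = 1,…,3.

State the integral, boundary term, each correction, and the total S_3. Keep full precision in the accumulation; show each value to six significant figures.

Integral: ∫_5^35 x^5 dx = 3.06375e+08.
½[f(5) + f(35)] = ½[3125.00 + 5.25219e+07] = 2.62625e+07.
Running total after boundary: 3.32638e+08.
Order-1 term: 1/12 · (7.50312e+06 − 3125.00) = 625000.
Running total after k=1: 3.33262e+08.
Order-2 term: −1/720 · (73500.0 − 1500.00) = -100.000.
Running total after k=2: 3.33262e+08.
Order-3 term: 1/30240 · (120.000 − 120.000) = 0.00000.

S_3 ≈ 3.33262e+08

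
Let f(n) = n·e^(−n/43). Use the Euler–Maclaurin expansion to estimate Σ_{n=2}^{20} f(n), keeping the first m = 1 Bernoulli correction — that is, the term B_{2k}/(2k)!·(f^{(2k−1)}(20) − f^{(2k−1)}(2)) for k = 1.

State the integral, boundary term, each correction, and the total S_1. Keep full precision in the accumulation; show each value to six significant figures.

∫_2^20 x·e^(−x/43) dx evaluates to 145.641.
½[f(2) + f(20)] = ½[1.90911 + 12.5612] = 7.23517.
So far: 152.876.
Order-1 term: 1/12 · (0.335940 − 0.910156) = -0.0478513.

S_1 ≈ 152.828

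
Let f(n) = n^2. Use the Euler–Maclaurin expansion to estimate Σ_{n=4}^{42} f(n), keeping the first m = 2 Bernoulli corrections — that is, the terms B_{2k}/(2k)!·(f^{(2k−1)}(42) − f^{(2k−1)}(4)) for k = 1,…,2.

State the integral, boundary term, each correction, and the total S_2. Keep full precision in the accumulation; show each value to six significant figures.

S_2 ≈ 25571.0

∫_4^42 x^2 dx evaluates to 24674.7.
Endpoint term: (f(4) + f(42))/2 = (16.0000 + 1764.00)/2 = 890.000.
So far: 25564.7.
Order-1 term: 1/12 · (84.0000 − 8.00000) = 6.33333.
After k=1: 25571.0.
Order-2 term: −1/720 · (0.00000 − 0.00000) = 0.00000.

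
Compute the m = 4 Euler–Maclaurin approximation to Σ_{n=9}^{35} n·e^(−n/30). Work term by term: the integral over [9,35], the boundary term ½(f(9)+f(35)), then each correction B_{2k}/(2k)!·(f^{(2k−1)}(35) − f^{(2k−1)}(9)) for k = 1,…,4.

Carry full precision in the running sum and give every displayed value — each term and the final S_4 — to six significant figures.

S_4 ≈ 268.257

The integral term ∫_9^35 x·e^(−x/30) dx = 259.521.
Boundary: ½(f(9) + f(35)) = ½(6.66736 + 10.8991) = 8.78324.
Running total after boundary: 268.304.
Order-1 term: 1/12 · (-0.0519005 − 0.518573) = -0.0475394.
Running total after k=1: 268.257.
Order-2 term: −1/720 · (0.000634340 − 0.00222245) = 2.20571e-06.
Running total after k=2: 268.257.
Order-3 term: 1/30240 · (1.47372e-06 − 4.29857e-06) = -9.34145e-11.
Running total after k=3: 268.257.
Order-4 term: −1/1209600 · (2.49180e-09 − 6.80862e-09) = 3.56880e-15.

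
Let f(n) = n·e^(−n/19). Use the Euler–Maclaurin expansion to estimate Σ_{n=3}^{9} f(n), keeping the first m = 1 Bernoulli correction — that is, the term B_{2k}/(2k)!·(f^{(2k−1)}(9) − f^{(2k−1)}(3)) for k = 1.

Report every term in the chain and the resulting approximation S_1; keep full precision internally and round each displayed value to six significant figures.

S_1 ≈ 29.7188

Integral: ∫_3^9 x·e^(−x/19) dx = 25.6683.
Boundary: ½(f(3) + f(9)) = ½(2.56182 + 5.60433) = 4.08308.
Integral + boundary = 29.7514.
k=1: B_{2}/(2)! × [f^{(1)}(9) − f^{(1)}(3)] = 1/12 × (0.327739 − 0.719107) = -0.0326140.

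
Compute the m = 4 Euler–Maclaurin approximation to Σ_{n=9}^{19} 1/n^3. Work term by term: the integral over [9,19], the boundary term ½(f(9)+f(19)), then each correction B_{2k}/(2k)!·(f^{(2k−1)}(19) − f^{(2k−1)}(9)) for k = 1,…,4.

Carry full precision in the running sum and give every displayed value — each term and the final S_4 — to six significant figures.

S_4 ≈ 0.00558260

∫_9^19 1/x^3 dx evaluates to 0.00478780.
Endpoint term: (f(9) + f(19))/2 = (0.00137174 + 0.000145794)/2 = 0.000758768.
Running total after boundary: 0.00554657.
Correction k=1: B_{2}/2! · (f^{(1)}(19) − f^{(1)}(9)) = 1/12 · (-2.30201e-05 − (-0.000457247)) = 3.61856e-05.
Partial sum through k=1: 0.00558275.
Correction k=2: B_{4}/4! · (f^{(3)}(19) − f^{(3)}(9)) = −1/720 · (-1.27535e-06 − (-0.000112901)) = -1.55035e-07.
Partial sum through k=2: 0.00558260.
Correction k=3: B_{6}/6! · (f^{(5)}(19) − f^{(5)}(9)) = 1/30240 · (-1.48379e-07 − (-5.85410e-05)) = 1.93097e-09.
Partial sum through k=3: 0.00558260.
Correction k=4: B_{8}/8! · (f^{(7)}(19) − f^{(7)}(9)) = −1/1209600 · (-2.95935e-08 − (-5.20365e-05)) = -4.29951e-11.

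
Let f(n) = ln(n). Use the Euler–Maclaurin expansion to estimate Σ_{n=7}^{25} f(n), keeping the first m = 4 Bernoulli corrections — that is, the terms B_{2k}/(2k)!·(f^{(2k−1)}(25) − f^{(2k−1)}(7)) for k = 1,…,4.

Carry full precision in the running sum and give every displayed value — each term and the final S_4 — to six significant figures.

S_4 ≈ 51.4244

The integral term ∫_7^25 ln(x) dx = 48.8505.
Endpoint term: (f(7) + f(25))/2 = (1.94591 + 3.21888)/2 = 2.58239.
Integral + boundary = 51.4329.
Correction k=1: B_{2}/2! · (f^{(1)}(25) − f^{(1)}(7)) = 1/12 · (0.0400000 − 0.142857) = -0.00857143.
Running total after k=1: 51.4243.
Correction k=2: B_{4}/4! · (f^{(3)}(25) − f^{(3)}(7)) = −1/720 · (0.000128000 − 0.00583090) = 7.92070e-06.
Running total after k=2: 51.4244.
Correction k=3: B_{6}/6! · (f^{(5)}(25) − f^{(5)}(7)) = 1/30240 · (2.45760e-06 − 0.00142798) = -4.71402e-08.
Running total after k=3: 51.4244.
Correction k=4: B_{8}/8! · (f^{(7)}(25) − f^{(7)}(7)) = −1/1209600 · (1.17965e-07 − 0.000874271) = 7.22680e-10.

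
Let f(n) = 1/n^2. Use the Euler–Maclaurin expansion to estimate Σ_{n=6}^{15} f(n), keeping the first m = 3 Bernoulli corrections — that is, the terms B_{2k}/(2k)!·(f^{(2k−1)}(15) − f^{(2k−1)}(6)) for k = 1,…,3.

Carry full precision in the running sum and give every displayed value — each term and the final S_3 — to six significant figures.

Integral: ∫_6^15 1/x^2 dx = 0.100000.
Boundary: ½(f(6) + f(15)) = ½(0.0277778 + 0.00444444) = 0.0161111.
Integral + boundary = 0.116111.
k=1: B_{2}/(2)! × [f^{(1)}(15) − f^{(1)}(6)] = 1/12 × (-0.000592593 − (-0.00925926)) = 0.000722222.
Partial sum through k=1: 0.116833.
k=2: B_{4}/(4)! × [f^{(3)}(15) − f^{(3)}(6)] = −1/720 × (-3.16049e-05 − (-0.00308642)) = -4.24280e-06.
Partial sum through k=2: 0.116829.
k=3: B_{6}/(6)! × [f^{(5)}(15) − f^{(5)}(6)] = 1/30240 × (-4.21399e-06 − (-0.00257202)) = 8.49141e-08.

S_3 ≈ 0.116829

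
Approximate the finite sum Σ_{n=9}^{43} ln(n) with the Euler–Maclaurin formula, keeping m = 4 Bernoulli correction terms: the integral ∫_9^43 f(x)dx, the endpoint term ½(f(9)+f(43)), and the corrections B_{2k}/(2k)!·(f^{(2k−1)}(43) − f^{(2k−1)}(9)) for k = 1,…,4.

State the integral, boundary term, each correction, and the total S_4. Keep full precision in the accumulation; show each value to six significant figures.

S_4 ≈ 110.928

The integral term ∫_9^43 ln(x) dx = 107.957.
Endpoint term: (f(9) + f(43))/2 = (2.19722 + 3.76120)/2 = 2.97921.
So far: 110.936.
Correction k=1: B_{2}/2! · (f^{(1)}(43) − f^{(1)}(9)) = 1/12 · (0.0232558 − 0.111111) = -0.00732127.
After k=1: 110.928.
Correction k=2: B_{4}/4! · (f^{(3)}(43) − f^{(3)}(9)) = −1/720 · (2.51550e-05 − 0.00274348) = 3.77546e-06.
After k=2: 110.928.
Correction k=3: B_{6}/6! · (f^{(5)}(43) − f^{(5)}(9)) = 1/30240 · (1.63256e-07 − 0.000406442) = -1.34351e-08.
After k=3: 110.928.
Correction k=4: B_{8}/8! · (f^{(7)}(43) − f^{(7)}(9)) = −1/1209600 · (2.64883e-09 − 0.000150534) = 1.24447e-10.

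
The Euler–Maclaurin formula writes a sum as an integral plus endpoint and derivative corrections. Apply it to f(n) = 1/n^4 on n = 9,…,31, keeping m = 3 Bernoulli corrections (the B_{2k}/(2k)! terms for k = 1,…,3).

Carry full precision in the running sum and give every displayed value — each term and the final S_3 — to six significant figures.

Integral: ∫_9^31 1/x^4 dx = 0.000446058.
Endpoint term: (f(9) + f(31))/2 = (0.000152416 + 1.08281e-06)/2 = 7.67493e-05.
So far: 0.000522808.
k=1: B_{2}/(2)! × [f^{(1)}(31) − f^{(1)}(9)] = 1/12 × (-1.39718e-07 − (-6.77404e-05)) = 5.63339e-06.
After k=1: 0.000528441.
k=2: B_{4}/(4)! × [f^{(3)}(31) − f^{(3)}(9)] = −1/720 × (-4.36164e-09 − (-2.50890e-05)) = -3.48398e-08.
After k=2: 0.000528406.
k=3: B_{6}/(6)! × [f^{(5)}(31) − f^{(5)}(9)] = 1/30240 × (-2.54164e-10 − (-1.73455e-05)) = 5.73586e-10.

S_3 ≈ 0.000528407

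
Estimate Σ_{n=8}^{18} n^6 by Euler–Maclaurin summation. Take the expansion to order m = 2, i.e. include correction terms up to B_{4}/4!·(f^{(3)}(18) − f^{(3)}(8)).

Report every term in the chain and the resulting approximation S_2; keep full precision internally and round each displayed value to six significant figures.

Integral: ∫_8^18 x^6 dx = 8.71604e+07.
½[f(8) + f(18)] = ½[262144 + 3.40122e+07] = 1.71372e+07.
Running total after boundary: 1.04298e+08.
k=1: B_{2}/(2)! × [f^{(1)}(18) − f^{(1)}(8)] = 1/12 × (1.13374e+07 − 196608) = 928400.
After k=1: 1.05226e+08.
k=2: B_{4}/(4)! × [f^{(3)}(18) − f^{(3)}(8)] = −1/720 × (699840 − 61440.0) = -886.667.

S_2 ≈ 1.05225e+08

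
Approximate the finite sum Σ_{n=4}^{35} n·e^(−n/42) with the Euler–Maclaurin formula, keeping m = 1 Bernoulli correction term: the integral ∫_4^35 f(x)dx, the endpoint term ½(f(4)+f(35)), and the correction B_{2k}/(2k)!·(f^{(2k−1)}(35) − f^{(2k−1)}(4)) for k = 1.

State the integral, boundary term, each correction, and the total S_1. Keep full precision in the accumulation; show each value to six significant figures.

The integral term ∫_4^35 x·e^(−x/42) dx = 351.000.
½[f(4) + f(35)] = ½[3.63663 + 15.2109] = 9.42378.
Integral + boundary = 360.423.
Correction k=1: B_{2}/2! · (f^{(1)}(35) − f^{(1)}(4)) = 1/12 · (0.0724330 − 0.822570) = -0.0625114.

S_1 ≈ 360.361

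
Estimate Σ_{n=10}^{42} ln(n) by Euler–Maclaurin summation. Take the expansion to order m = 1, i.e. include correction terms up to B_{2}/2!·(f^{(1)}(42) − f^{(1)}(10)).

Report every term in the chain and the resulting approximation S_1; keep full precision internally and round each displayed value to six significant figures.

S_1 ≈ 104.970

The integral term ∫_10^42 ln(x) dx = 101.956.
Endpoint term: (f(10) + f(42))/2 = (2.30259 + 3.73767)/2 = 3.02013.
So far: 104.976.
Order-1 term: 1/12 · (0.0238095 − 0.100000) = -0.00634921.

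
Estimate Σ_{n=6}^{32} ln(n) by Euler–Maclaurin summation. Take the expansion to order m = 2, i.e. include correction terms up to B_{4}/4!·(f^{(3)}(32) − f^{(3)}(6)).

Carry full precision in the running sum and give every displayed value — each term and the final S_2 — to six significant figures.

The integral term ∫_6^32 ln(x) dx = 74.1530.
½[f(6) + f(32)] = ½[1.79176 + 3.46574] = 2.62875.
So far: 76.7817.
k=1: B_{2}/(2)! × [f^{(1)}(32) − f^{(1)}(6)] = 1/12 × (0.0312500 − 0.166667) = -0.0112847.
Running total after k=1: 76.7705.
k=2: B_{4}/(4)! × [f^{(3)}(32) − f^{(3)}(6)] = −1/720 × (6.10352e-05 − 0.00925926) = 1.27753e-05.

S_2 ≈ 76.7705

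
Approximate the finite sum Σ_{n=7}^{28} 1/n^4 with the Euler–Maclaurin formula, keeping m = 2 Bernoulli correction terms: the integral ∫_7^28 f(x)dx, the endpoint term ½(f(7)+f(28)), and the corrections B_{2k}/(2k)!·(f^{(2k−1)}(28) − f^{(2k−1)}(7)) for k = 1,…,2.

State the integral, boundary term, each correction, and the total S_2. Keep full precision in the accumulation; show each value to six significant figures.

The integral term ∫_7^28 1/x^4 dx = 0.000956633.
Endpoint term: (f(7) + f(28))/2 = (0.000416493 + 1.62693e-06)/2 = 0.000209060.
Integral + boundary = 0.00116569.
Order-1 term: 1/12 · (-2.32418e-07 − (-0.000237996)) = 1.98136e-05.
Running total after k=1: 0.00118551.
Order-2 term: −1/720 · (-8.89355e-09 − (-0.000145712)) = -2.02365e-07.

S_2 ≈ 0.00118530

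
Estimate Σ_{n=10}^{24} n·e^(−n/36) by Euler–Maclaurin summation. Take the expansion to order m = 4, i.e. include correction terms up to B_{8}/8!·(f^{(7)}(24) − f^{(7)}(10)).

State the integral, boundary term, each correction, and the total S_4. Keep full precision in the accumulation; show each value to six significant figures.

∫_10^24 x·e^(−x/36) dx evaluates to 145.381.
Boundary: ½(f(10) + f(24)) = ½(7.57465 + 12.3220) = 9.94833.
So far: 155.330.
k=1: B_{2}/(2)! × [f^{(1)}(24) − f^{(1)}(10)] = 1/12 × (0.171139 − 0.547058) = -0.0313266.
After k=1: 155.298.
k=2: B_{4}/(4)! × [f^{(3)}(24) − f^{(3)}(10)] = −1/720 × (0.000924362 − 0.00159104) = 9.25942e-07.
After k=2: 155.298.
k=3: B_{6}/(6)! × [f^{(5)}(24) − f^{(5)}(10)] = 1/30240 × (1.32459e-06 − 2.12961e-06) = -2.66208e-11.
After k=3: 155.298.
k=4: B_{8}/(8)! × [f^{(7)}(24) − f^{(7)}(10)] = −1/1209600 × (1.49378e-09 − 2.33916e-09) = 6.98892e-16.

S_4 ≈ 155.298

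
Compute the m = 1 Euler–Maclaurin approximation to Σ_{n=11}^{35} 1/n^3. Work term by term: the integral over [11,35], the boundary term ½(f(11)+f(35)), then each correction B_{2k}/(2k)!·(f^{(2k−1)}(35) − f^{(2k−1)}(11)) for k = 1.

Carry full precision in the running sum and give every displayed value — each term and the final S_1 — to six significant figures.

∫_11^35 1/x^3 dx evaluates to 0.00372407.
½[f(11) + f(35)] = ½[0.000751315 + 2.33236e-05] = 0.000387319.
Running total after boundary: 0.00411139.
Correction k=1: B_{2}/2! · (f^{(1)}(35) − f^{(1)}(11)) = 1/12 · (-1.99917e-06 − (-0.000204904)) = 1.69087e-05.

S_1 ≈ 0.00412830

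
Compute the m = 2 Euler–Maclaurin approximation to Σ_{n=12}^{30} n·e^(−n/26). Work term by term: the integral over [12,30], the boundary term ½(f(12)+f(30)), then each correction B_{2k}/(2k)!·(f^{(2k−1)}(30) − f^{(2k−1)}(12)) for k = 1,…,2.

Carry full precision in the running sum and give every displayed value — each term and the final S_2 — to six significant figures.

S_2 ≈ 171.977

The integral term ∫_12^30 x·e^(−x/26) dx = 163.496.
Boundary: ½(f(12) + f(30)) = ½(7.56376 + 9.46264) = 8.51320.
Running total after boundary: 172.009.
k=1: B_{2}/(2)! × [f^{(1)}(30) − f^{(1)}(12)] = 1/12 × (-0.0485263 − 0.339399) = -0.0323271.
Running total after k=1: 171.977.
k=2: B_{4}/(4)! × [f^{(3)}(30) − f^{(3)}(12)] = −1/720 × (0.000861414 − 0.00236690) = 2.09095e-06.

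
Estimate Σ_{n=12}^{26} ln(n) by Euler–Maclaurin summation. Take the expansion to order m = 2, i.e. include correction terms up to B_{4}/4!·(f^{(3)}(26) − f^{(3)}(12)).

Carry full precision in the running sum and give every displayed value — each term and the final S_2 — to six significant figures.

S_2 ≈ 43.7594

∫_12^26 ln(x) dx evaluates to 40.8916.
Endpoint term: (f(12) + f(26))/2 = (2.48491 + 3.25810)/2 = 2.87150.
Running total after boundary: 43.7631.
k=1: B_{2}/(2)! × [f^{(1)}(26) − f^{(1)}(12)] = 1/12 × (0.0384615 − 0.0833333) = -0.00373932.
After k=1: 43.7594.
k=2: B_{4}/(4)! × [f^{(3)}(26) − f^{(3)}(12)] = −1/720 × (0.000113792 − 0.00115741) = 1.44947e-06.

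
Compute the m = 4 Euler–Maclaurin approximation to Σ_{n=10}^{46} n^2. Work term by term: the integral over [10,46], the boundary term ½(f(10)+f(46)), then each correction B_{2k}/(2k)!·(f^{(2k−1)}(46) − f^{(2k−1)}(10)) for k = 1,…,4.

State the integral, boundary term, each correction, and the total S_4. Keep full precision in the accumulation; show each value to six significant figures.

S_4 ≈ 33226.0

∫_10^46 x^2 dx evaluates to 32112.0.
Endpoint term: (f(10) + f(46))/2 = (100.000 + 2116.00)/2 = 1108.00.
Running total after boundary: 33220.0.
Order-1 term: 1/12 · (92.0000 − 20.0000) = 6.00000.
After k=1: 33226.0.
Order-2 term: −1/720 · (0.00000 − 0.00000) = 0.00000.
After k=2: 33226.0.
Order-3 term: 1/30240 · (0.00000 − 0.00000) = 0.00000.
After k=3: 33226.0.
Order-4 term: −1/1209600 · (0.00000 − 0.00000) = 0.00000.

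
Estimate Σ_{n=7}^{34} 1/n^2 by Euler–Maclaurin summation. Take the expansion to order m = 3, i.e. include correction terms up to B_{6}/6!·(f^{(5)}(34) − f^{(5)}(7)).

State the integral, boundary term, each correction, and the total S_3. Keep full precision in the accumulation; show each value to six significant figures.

S_3 ≈ 0.124562

Integral: ∫_7^34 1/x^2 dx = 0.113445.
Endpoint term: (f(7) + f(34))/2 = (0.0204082 + 0.000865052)/2 = 0.0106366.
Running total after boundary: 0.124082.
k=1: B_{2}/(2)! × [f^{(1)}(34) − f^{(1)}(7)] = 1/12 × (-5.08854e-05 − (-0.00583090)) = 0.000481668.
Partial sum through k=1: 0.124564.
k=2: B_{4}/(4)! × [f^{(3)}(34) − f^{(3)}(7)] = −1/720 × (-5.28222e-07 − (-0.00142798)) = -1.98257e-06.
Partial sum through k=2: 0.124562.
k=3: B_{6}/(6)! × [f^{(5)}(34) − f^{(5)}(7)] = 1/30240 × (-1.37082e-08 − (-0.000874271)) = 2.89106e-08.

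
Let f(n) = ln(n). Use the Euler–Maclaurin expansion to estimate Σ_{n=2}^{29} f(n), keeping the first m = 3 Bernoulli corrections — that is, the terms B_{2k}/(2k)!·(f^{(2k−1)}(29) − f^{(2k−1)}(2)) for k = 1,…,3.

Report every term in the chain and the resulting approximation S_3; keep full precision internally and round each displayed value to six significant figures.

S_3 ≈ 71.2570

Integral: ∫_2^29 ln(x) dx = 69.2653.
Boundary: ½(f(2) + f(29)) = ½(0.693147 + 3.36730) = 2.03022.
Running total after boundary: 71.2955.
Correction k=1: B_{2}/2! · (f^{(1)}(29) − f^{(1)}(2)) = 1/12 · (0.0344828 − 0.500000) = -0.0387931.
After k=1: 71.2567.
Correction k=2: B_{4}/4! · (f^{(3)}(29) − f^{(3)}(2)) = −1/720 · (8.20042e-05 − 0.250000) = 0.000347108.
After k=2: 71.2571.
Correction k=3: B_{6}/6! · (f^{(5)}(29) − f^{(5)}(2)) = 1/30240 · (1.17010e-06 − 0.750000) = -2.48015e-05.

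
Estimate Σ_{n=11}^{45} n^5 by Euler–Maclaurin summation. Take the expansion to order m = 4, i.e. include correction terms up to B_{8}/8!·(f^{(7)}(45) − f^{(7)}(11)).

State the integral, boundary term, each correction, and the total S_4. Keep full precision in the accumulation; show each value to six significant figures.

S_4 ≈ 1.47771e+09

The integral term ∫_11^45 x^5 dx = 1.38367e+09.
Boundary: ½(f(11) + f(45)) = ½(161051 + 1.84528e+08) = 9.23446e+07.
Integral + boundary = 1.47601e+09.
Order-1 term: 1/12 · (2.05031e+07 − 73205.0) = 1.70249e+06.
Running total after k=1: 1.47771e+09.
Order-2 term: −1/720 · (121500 − 7260.00) = -158.667.
Running total after k=2: 1.47771e+09.
Order-3 term: 1/30240 · (120.000 − 120.000) = 0.00000.
Running total after k=3: 1.47771e+09.
Order-4 term: −1/1209600 · (0.00000 − 0.00000) = 0.00000.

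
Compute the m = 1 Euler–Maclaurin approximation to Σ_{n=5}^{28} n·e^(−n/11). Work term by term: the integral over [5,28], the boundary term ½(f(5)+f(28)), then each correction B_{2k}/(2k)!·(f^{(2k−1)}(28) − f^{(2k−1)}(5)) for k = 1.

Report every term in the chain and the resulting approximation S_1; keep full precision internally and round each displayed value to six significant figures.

The integral term ∫_5^28 x·e^(−x/11) dx = 78.0640.
Boundary: ½(f(5) + f(28)) = ½(3.17368 + 2.19625) = 2.68496.
So far: 80.7489.
k=1: B_{2}/(2)! × [f^{(1)}(28) − f^{(1)}(5)] = 1/12 × (-0.121221 − 0.346220) = -0.0389534.

S_1 ≈ 80.7100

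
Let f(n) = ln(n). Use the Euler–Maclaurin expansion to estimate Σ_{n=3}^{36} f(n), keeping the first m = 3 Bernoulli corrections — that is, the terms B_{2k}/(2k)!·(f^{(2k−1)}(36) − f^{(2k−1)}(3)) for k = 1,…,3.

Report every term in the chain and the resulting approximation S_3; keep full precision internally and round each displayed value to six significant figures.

S_3 ≈ 95.0265

Integral: ∫_3^36 ln(x) dx = 92.7108.
Boundary: ½(f(3) + f(36)) = ½(1.09861 + 3.58352) = 2.34107.
So far: 95.0519.
Correction k=1: B_{2}/2! · (f^{(1)}(36) − f^{(1)}(3)) = 1/12 · (0.0277778 − 0.333333) = -0.0254630.
Partial sum through k=1: 95.0264.
Correction k=2: B_{4}/4! · (f^{(3)}(36) − f^{(3)}(3)) = −1/720 · (4.28669e-05 − 0.0740741) = 0.000102821.
Partial sum through k=2: 95.0266.
Correction k=3: B_{6}/6! · (f^{(5)}(36) − f^{(5)}(3)) = 1/30240 · (3.96916e-07 − 0.0987654) = -3.26604e-06.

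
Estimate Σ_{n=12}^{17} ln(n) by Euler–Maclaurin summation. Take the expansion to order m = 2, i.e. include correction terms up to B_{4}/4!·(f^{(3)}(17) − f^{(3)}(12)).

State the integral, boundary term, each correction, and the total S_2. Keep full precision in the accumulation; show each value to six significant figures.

Integral: ∫_12^17 ln(x) dx = 13.3457.
½[f(12) + f(17)] = ½[2.48491 + 2.83321] = 2.65906.
Integral + boundary = 16.0048.
Order-1 term: 1/12 · (0.0588235 − 0.0833333) = -0.00204248.
After k=1: 16.0028.
Order-2 term: −1/720 · (0.000407083 − 0.00115741) = 1.04212e-06.

S_2 ≈ 16.0028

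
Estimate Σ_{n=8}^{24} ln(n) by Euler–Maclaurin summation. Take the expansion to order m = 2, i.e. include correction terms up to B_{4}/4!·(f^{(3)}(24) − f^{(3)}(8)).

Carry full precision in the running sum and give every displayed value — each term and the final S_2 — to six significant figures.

S_2 ≈ 46.2596

∫_8^24 ln(x) dx evaluates to 43.6378.
½[f(8) + f(24)] = ½[2.07944 + 3.17805] = 2.62875.
Integral + boundary = 46.2665.
Correction k=1: B_{2}/2! · (f^{(1)}(24) − f^{(1)}(8)) = 1/12 · (0.0416667 − 0.125000) = -0.00694444.
Partial sum through k=1: 46.2596.
Correction k=2: B_{4}/4! · (f^{(3)}(24) − f^{(3)}(8)) = −1/720 · (0.000144676 − 0.00390625) = 5.22441e-06.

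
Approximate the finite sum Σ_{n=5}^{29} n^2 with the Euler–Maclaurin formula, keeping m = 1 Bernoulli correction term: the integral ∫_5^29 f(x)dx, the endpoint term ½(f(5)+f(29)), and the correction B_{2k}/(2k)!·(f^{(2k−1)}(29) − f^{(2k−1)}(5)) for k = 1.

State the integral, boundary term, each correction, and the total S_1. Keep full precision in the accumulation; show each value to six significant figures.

Integral: ∫_5^29 x^2 dx = 8088.00.
½[f(5) + f(29)] = ½[25.0000 + 841.000] = 433.000.
Integral + boundary = 8521.00.
k=1: B_{2}/(2)! × [f^{(1)}(29) − f^{(1)}(5)] = 1/12 × (58.0000 − 10.0000) = 4.00000.

S_1 ≈ 8525.00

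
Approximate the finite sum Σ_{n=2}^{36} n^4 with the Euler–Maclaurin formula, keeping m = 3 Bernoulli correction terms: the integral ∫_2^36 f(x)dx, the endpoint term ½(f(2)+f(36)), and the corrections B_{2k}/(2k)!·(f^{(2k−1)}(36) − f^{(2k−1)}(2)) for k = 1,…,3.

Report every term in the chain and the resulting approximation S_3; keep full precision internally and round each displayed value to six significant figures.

Integral: ∫_2^36 x^4 dx = 1.20932e+07.
Boundary: ½(f(2) + f(36)) = ½(16.0000 + 1.67962e+06) = 839816.
Running total after boundary: 1.29330e+07.
Order-1 term: 1/12 · (186624 − 32.0000) = 15549.3.
Partial sum through k=1: 1.29486e+07.
Order-2 term: −1/720 · (864.000 − 48.0000) = -1.13333.
Partial sum through k=2: 1.29486e+07.
Order-3 term: 1/30240 · (0.00000 − 0.00000) = 0.00000.

S_3 ≈ 1.29486e+07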